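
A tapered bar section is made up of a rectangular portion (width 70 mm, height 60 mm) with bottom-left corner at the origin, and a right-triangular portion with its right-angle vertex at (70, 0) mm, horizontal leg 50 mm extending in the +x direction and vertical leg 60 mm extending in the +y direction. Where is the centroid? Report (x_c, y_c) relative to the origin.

x_c = 48.60 mm, y_c = 27.37 mm

rectangular portion: A = 70 × 60 = 4200.00, centroid at (35.00, 30.00).
triangular portion: A = ½·50·60 = 1500.00, centroid at (86.67, 20.00).
ΣA = 5700.00 mm²
ΣAx_c = (4200.00)(35.00) + (1500.00)(86.67) = 277000.00 mm³
ΣAy_c = (4200.00)(30.00) + (1500.00)(20.00) = 156000.00 mm³
x_c = 277000.00 / 5700.00 = 48.60 mm
y_c = 156000.00 / 5700.00 = 27.37 mm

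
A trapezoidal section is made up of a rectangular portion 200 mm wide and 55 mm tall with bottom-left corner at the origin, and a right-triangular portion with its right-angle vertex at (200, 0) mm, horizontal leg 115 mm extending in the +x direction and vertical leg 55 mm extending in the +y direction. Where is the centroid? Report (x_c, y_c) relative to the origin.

x_c = 130.89 mm, y_c = 25.45 mm

Part | A | x̄ᵢ | ȳᵢ | A·x̄ᵢ | A·ȳᵢ
rectangular portion | 11000.00 | 100.00 | 27.50 | 1100000.00 | 302500.00
triangular portion | 3162.50 | 238.33 | 18.33 | 753729.17 | 57979.17
Σ | 14162.50 |  |  | 1853729.17 | 360479.17
x_c = 1853729.17 / 14162.50 = 130.89 mm
y_c = 360479.17 / 14162.50 = 25.45 mm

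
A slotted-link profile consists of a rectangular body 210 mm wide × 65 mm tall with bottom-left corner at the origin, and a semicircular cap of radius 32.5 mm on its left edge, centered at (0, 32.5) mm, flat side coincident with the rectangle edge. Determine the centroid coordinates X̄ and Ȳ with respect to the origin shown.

Part | A | x̄ᵢ | ȳᵢ | A·x̄ᵢ | A·ȳᵢ
rectangular body | 13650.00 | 105.00 | 32.50 | 1433250.00 | 443625.00
semicircular end | 1659.15 | -13.79 | 32.50 | -22885.42 | 53922.49
Σ | 15309.15 |  |  | 1410364.58 | 497547.49
X̄ = 1410364.58 / 15309.15 = 92.13 mm
Ȳ = 497547.49 / 15309.15 = 32.50 mm

X̄ = 92.13 mm, Ȳ = 32.50 mm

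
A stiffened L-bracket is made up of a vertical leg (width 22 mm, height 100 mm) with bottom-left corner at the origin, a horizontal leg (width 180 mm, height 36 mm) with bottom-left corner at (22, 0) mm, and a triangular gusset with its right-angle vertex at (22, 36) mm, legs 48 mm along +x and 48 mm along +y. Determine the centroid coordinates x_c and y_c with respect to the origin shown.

Part | A | x̄ᵢ | ȳᵢ | A·x̄ᵢ | A·ȳᵢ
vertical leg | 2200.00 | 11.00 | 50.00 | 24200.00 | 110000.00
horizontal leg | 6480.00 | 112.00 | 18.00 | 725760.00 | 116640.00
gusset | 1152.00 | 38.00 | 52.00 | 43776.00 | 59904.00
Σ | 9832.00 |  |  | 793736.00 | 286544.00
x_c = 793736.00 / 9832.00 = 80.73 mm
y_c = 286544.00 / 9832.00 = 29.14 mm

x_c = 80.73 mm, y_c = 29.14 mm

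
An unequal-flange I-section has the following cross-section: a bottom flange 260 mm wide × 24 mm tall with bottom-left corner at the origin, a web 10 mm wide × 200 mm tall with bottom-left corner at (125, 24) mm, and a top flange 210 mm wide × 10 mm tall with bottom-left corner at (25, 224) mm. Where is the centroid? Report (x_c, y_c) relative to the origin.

x_c = 130.00 mm, y_c = 77.74 mm

Part | A | x̄ᵢ | ȳᵢ | A·x̄ᵢ | A·ȳᵢ
bottom flange | 6240.00 | 130.00 | 12.00 | 811200.00 | 74880.00
web | 2000.00 | 130.00 | 124.00 | 260000.00 | 248000.00
top flange | 2100.00 | 130.00 | 229.00 | 273000.00 | 480900.00
Σ | 10340.00 |  |  | 1344200.00 | 803780.00
x_c = 1344200.00 / 10340.00 = 130.00 mm
y_c = 803780.00 / 10340.00 = 77.74 mm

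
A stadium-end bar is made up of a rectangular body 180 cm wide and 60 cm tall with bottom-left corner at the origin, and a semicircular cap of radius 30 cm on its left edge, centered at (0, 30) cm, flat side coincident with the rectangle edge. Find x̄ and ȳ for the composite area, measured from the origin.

rectangular body: A = 180 × 60 = 10800.00, centroid at (90.00, 30.00).
semicircular end: A = ½π·30² = 1413.72, centroid at (-12.73, 30.00).
ΣA = 12213.72 cm²
ΣAx̄ = (10800.00)(90.00) + (1413.72)(-12.73) = 954000.00 cm³
ΣAȳ = (10800.00)(30.00) + (1413.72)(30.00) = 366411.50 cm³
x̄ = 954000.00 / 12213.72 = 78.11 cm
ȳ = 366411.50 / 12213.72 = 30.00 cm

x̄ = 78.11 cm, ȳ = 30.00 cm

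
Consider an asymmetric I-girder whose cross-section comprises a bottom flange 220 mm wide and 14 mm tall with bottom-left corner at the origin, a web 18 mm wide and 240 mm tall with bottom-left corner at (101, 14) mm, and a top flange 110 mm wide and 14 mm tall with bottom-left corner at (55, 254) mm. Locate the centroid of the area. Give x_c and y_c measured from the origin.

Part | A | x̄ᵢ | ȳᵢ | A·x̄ᵢ | A·ȳᵢ
bottom flange | 3080.00 | 110.00 | 7.00 | 338800.00 | 21560.00
web | 4320.00 | 110.00 | 134.00 | 475200.00 | 578880.00
top flange | 1540.00 | 110.00 | 261.00 | 169400.00 | 401940.00
Σ | 8940.00 |  |  | 983400.00 | 1002380.00
x_c = 983400.00 / 8940.00 = 110.00 mm
y_c = 1002380.00 / 8940.00 = 112.12 mm

x_c = 110.00 mm, y_c = 112.12 mm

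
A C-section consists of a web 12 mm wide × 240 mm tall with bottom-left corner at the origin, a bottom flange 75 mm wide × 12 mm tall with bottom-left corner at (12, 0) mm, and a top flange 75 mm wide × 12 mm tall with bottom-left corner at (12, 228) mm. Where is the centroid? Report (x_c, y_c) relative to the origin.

web: A = 12 × 240 = 2880.00, centroid at (6.00, 120.00).
bottom flange: A = 75 × 12 = 900.00, centroid at (49.50, 6.00).
top flange: A = 75 × 12 = 900.00, centroid at (49.50, 234.00).
ΣA = 4680.00 mm², ΣAx_c = 106380.00 mm³, ΣAy_c = 561600.00 mm³.
x_c = 106380.00/4680.00 = 22.73 mm; y_c = 561600.00/4680.00 = 120.00 mm.

x_c = 22.73 mm, y_c = 120.00 mm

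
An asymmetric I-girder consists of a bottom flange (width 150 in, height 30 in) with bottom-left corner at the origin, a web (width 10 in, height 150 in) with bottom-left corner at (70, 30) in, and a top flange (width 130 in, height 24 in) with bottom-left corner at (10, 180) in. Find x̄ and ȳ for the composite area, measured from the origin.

x̄ = 75.00 in, ȳ = 90.36 in

Part | A | x̄ᵢ | ȳᵢ | A·x̄ᵢ | A·ȳᵢ
bottom flange | 4500.00 | 75.00 | 15.00 | 337500.00 | 67500.00
web | 1500.00 | 75.00 | 105.00 | 112500.00 | 157500.00
top flange | 3120.00 | 75.00 | 192.00 | 234000.00 | 599040.00
Σ | 9120.00 |  |  | 684000.00 | 824040.00
x̄ = 684000.00 / 9120.00 = 75.00 in
ȳ = 824040.00 / 9120.00 = 90.36 in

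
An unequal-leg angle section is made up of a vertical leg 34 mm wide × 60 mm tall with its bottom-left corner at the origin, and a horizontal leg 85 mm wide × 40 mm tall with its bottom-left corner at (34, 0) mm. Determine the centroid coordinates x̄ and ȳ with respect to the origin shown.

Part | A | x̄ᵢ | ȳᵢ | A·x̄ᵢ | A·ȳᵢ
vertical leg | 2040.00 | 17.00 | 30.00 | 34680.00 | 61200.00
horizontal leg | 3400.00 | 76.50 | 20.00 | 260100.00 | 68000.00
Σ | 5440.00 |  |  | 294780.00 | 129200.00
x̄ = 294780.00 / 5440.00 = 54.19 mm
ȳ = 129200.00 / 5440.00 = 23.75 mm

x̄ = 54.19 mm, ȳ = 23.75 mm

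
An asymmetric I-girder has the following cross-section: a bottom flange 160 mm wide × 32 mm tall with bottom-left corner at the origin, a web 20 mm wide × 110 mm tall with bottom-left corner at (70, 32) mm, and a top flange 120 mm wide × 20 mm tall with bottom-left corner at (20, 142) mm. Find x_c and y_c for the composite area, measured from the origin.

x_c = 80.00 mm, y_c = 65.65 mm

Part | A | x̄ᵢ | ȳᵢ | A·x̄ᵢ | A·ȳᵢ
bottom flange | 5120.00 | 80.00 | 16.00 | 409600.00 | 81920.00
web | 2200.00 | 80.00 | 87.00 | 176000.00 | 191400.00
top flange | 2400.00 | 80.00 | 152.00 | 192000.00 | 364800.00
Σ | 9720.00 |  |  | 777600.00 | 638120.00
x_c = 777600.00 / 9720.00 = 80.00 mm
y_c = 638120.00 / 9720.00 = 65.65 mm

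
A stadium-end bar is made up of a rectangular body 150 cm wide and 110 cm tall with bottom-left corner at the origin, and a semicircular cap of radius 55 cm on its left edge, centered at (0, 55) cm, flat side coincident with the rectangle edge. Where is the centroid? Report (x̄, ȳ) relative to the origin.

rectangular body: A = 150 × 110 = 16500.00, centroid at (75.00, 55.00).
semicircular end: A = ½π·55² = 4751.66, centroid at (-23.34, 55.00).
ΣA = 21251.66 cm²
ΣAx̄ = (16500.00)(75.00) + (4751.66)(-23.34) = 1126583.33 cm³
ΣAȳ = (16500.00)(55.00) + (4751.66)(55.00) = 1168841.24 cm³
x̄ = 1126583.33 / 21251.66 = 53.01 cm
ȳ = 1168841.24 / 21251.66 = 55.00 cm

x̄ = 53.01 cm, ȳ = 55.00 cm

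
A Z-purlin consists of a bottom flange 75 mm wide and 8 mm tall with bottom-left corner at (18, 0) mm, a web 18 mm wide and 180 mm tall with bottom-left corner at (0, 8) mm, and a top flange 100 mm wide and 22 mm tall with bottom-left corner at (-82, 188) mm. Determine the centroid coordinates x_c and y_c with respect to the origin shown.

bottom flange: A = 75 × 8 = 600.00, centroid at (55.50, 4.00).
web: A = 18 × 180 = 3240.00, centroid at (9.00, 98.00).
top flange: A = 100 × 22 = 2200.00, centroid at (-32.00, 199.00).
ΣA = 6040.00 mm², ΣAx_c = -7940.00 mm³, ΣAy_c = 757720.00 mm³.
x_c = -7940.00/6040.00 = -1.31 mm; y_c = 757720.00/6040.00 = 125.45 mm.

x_c = -1.31 mm, y_c = 125.45 mm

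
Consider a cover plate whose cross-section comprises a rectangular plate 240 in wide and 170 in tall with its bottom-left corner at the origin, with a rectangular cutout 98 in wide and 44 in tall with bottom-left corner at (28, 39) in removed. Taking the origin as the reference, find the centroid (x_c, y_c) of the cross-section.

x_c = 125.08 in, y_c = 87.84 in

plate: A = 240 × 170 = 40800.00, centroid at (120.00, 85.00).
hole: A = −(98 × 44) = -4312.00, centroid at (77.00, 61.00).
ΣA = 36488.00 in²
ΣAx_c = (40800.00)(120.00) + (-4312.00)(77.00) = 4563976.00 in³
ΣAy_c = (40800.00)(85.00) + (-4312.00)(61.00) = 3204968.00 in³
x_c = 4563976.00 / 36488.00 = 125.08 in
y_c = 3204968.00 / 36488.00 = 87.84 in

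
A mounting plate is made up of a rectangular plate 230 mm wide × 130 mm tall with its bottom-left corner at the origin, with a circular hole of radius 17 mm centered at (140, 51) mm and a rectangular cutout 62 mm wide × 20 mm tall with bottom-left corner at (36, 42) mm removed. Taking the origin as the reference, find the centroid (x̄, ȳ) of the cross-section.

Part | A | x̄ᵢ | ȳᵢ | A·x̄ᵢ | A·ȳᵢ
plate | 29900.00 | 115.00 | 65.00 | 3438500.00 | 1943500.00
hole 1 | -907.92 | 140.00 | 51.00 | -127108.84 | -46303.93
hole 2 | -1240.00 | 67.00 | 52.00 | -83080.00 | -64480.00
Σ | 27752.08 |  |  | 3228311.16 | 1832716.07
x̄ = 3228311.16 / 27752.08 = 116.33 mm
ȳ = 1832716.07 / 27752.08 = 66.04 mm

x̄ = 116.33 mm, ȳ = 66.04 mm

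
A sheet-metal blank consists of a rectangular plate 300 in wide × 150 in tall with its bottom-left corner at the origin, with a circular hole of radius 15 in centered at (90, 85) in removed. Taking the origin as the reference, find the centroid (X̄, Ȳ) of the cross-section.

Part | A | x̄ᵢ | ȳᵢ | A·x̄ᵢ | A·ȳᵢ
plate | 45000.00 | 150.00 | 75.00 | 6750000.00 | 3375000.00
hole | -706.86 | 90.00 | 85.00 | -63617.25 | -60082.96
Σ | 44293.14 |  |  | 6686382.75 | 3314917.04
X̄ = 6686382.75 / 44293.14 = 150.96 in
Ȳ = 3314917.04 / 44293.14 = 74.84 in

X̄ = 150.96 in, Ȳ = 74.84 in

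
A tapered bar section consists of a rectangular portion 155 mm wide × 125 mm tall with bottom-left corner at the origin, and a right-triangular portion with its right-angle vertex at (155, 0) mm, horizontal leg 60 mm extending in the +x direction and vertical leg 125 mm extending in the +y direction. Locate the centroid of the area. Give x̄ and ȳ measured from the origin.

rectangular portion: A = 155 × 125 = 19375.00, centroid at (77.50, 62.50).
triangular portion: A = ½·60·125 = 3750.00, centroid at (175.00, 41.67).
ΣA = 23125.00 mm²
ΣAx̄ = (19375.00)(77.50) + (3750.00)(175.00) = 2157812.50 mm³
ΣAȳ = (19375.00)(62.50) + (3750.00)(41.67) = 1367187.50 mm³
x̄ = 2157812.50 / 23125.00 = 93.31 mm
ȳ = 1367187.50 / 23125.00 = 59.12 mm

x̄ = 93.31 mm, ȳ = 59.12 mm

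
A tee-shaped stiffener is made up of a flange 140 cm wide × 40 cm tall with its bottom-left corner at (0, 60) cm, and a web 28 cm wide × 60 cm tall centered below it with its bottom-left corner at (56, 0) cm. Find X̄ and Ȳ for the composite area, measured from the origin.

X̄ = 70.00 cm, Ȳ = 68.46 cm

web: A = 28 × 60 = 1680.00, centroid at (70.00, 30.00).
flange: A = 140 × 40 = 5600.00, centroid at (70.00, 80.00).
ΣA = 7280.00 cm²
ΣAX̄ = (1680.00)(70.00) + (5600.00)(70.00) = 509600.00 cm³
ΣAȲ = (1680.00)(30.00) + (5600.00)(80.00) = 498400.00 cm³
X̄ = 509600.00 / 7280.00 = 70.00 cm
Ȳ = 498400.00 / 7280.00 = 68.46 cm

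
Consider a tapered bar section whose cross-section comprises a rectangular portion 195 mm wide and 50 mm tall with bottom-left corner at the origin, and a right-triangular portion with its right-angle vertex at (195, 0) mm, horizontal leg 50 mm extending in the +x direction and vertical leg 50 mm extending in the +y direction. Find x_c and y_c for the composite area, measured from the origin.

x_c = 110.47 mm, y_c = 24.05 mm

rectangular portion: A = 195 × 50 = 9750.00, centroid at (97.50, 25.00).
triangular portion: A = ½·50·50 = 1250.00, centroid at (211.67, 16.67).
ΣA = 11000.00 mm², ΣAx_c = 1215208.33 mm³, ΣAy_c = 264583.33 mm³.
x_c = 1215208.33/11000.00 = 110.47 mm; y_c = 264583.33/11000.00 = 24.05 mm.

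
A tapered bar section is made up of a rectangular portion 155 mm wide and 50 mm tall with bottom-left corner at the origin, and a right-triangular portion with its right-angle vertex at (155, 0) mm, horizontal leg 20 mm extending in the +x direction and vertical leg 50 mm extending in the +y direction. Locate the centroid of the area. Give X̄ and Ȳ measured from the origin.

Part | A | x̄ᵢ | ȳᵢ | A·x̄ᵢ | A·ȳᵢ
rectangular portion | 7750.00 | 77.50 | 25.00 | 600625.00 | 193750.00
triangular portion | 500.00 | 161.67 | 16.67 | 80833.33 | 8333.33
Σ | 8250.00 |  |  | 681458.33 | 202083.33
X̄ = 681458.33 / 8250.00 = 82.60 mm
Ȳ = 202083.33 / 8250.00 = 24.49 mm

X̄ = 82.60 mm, Ȳ = 24.49 mm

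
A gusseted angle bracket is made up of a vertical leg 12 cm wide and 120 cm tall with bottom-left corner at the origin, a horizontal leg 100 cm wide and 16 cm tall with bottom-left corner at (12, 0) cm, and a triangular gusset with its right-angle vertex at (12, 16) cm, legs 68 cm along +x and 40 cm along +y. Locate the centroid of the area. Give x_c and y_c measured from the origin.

x_c = 35.22 cm, y_c = 31.61 cm

Part | A | x̄ᵢ | ȳᵢ | A·x̄ᵢ | A·ȳᵢ
vertical leg | 1440.00 | 6.00 | 60.00 | 8640.00 | 86400.00
horizontal leg | 1600.00 | 62.00 | 8.00 | 99200.00 | 12800.00
gusset | 1360.00 | 34.67 | 29.33 | 47146.67 | 39893.33
Σ | 4400.00 |  |  | 154986.67 | 139093.33
x_c = 154986.67 / 4400.00 = 35.22 cm
y_c = 139093.33 / 4400.00 = 31.61 cm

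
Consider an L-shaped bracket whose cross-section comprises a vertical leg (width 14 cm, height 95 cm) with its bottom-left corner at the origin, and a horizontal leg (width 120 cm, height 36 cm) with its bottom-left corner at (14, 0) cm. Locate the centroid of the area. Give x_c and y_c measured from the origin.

x_c = 58.23 cm, y_c = 24.94 cm

Part | A | x̄ᵢ | ȳᵢ | A·x̄ᵢ | A·ȳᵢ
vertical leg | 1330.00 | 7.00 | 47.50 | 9310.00 | 63175.00
horizontal leg | 4320.00 | 74.00 | 18.00 | 319680.00 | 77760.00
Σ | 5650.00 |  |  | 328990.00 | 140935.00
x_c = 328990.00 / 5650.00 = 58.23 cm
y_c = 140935.00 / 5650.00 = 24.94 cm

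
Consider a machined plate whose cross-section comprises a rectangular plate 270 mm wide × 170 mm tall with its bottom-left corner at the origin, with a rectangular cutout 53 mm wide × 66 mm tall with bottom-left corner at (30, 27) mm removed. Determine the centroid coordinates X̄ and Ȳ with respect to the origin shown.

Part | A | x̄ᵢ | ȳᵢ | A·x̄ᵢ | A·ȳᵢ
plate | 45900.00 | 135.00 | 85.00 | 6196500.00 | 3901500.00
hole | -3498.00 | 56.50 | 60.00 | -197637.00 | -209880.00
Σ | 42402.00 |  |  | 5998863.00 | 3691620.00
X̄ = 5998863.00 / 42402.00 = 141.48 mm
Ȳ = 3691620.00 / 42402.00 = 87.06 mm

X̄ = 141.48 mm, Ȳ = 87.06 mm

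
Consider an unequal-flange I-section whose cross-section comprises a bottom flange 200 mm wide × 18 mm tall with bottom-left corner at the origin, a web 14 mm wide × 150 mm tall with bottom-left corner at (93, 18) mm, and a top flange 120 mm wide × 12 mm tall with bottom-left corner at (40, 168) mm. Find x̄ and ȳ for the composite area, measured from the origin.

Part | A | x̄ᵢ | ȳᵢ | A·x̄ᵢ | A·ȳᵢ
bottom flange | 3600.00 | 100.00 | 9.00 | 360000.00 | 32400.00
web | 2100.00 | 100.00 | 93.00 | 210000.00 | 195300.00
top flange | 1440.00 | 100.00 | 174.00 | 144000.00 | 250560.00
Σ | 7140.00 |  |  | 714000.00 | 478260.00
x̄ = 714000.00 / 7140.00 = 100.00 mm
ȳ = 478260.00 / 7140.00 = 66.98 mm

x̄ = 100.00 mm, ȳ = 66.98 mm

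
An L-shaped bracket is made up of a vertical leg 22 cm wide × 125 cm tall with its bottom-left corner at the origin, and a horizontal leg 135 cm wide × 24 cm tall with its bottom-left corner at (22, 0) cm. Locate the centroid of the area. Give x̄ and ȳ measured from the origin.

x̄ = 53.46 cm, ȳ = 35.18 cm

vertical leg: A = 22 × 125 = 2750.00, centroid at (11.00, 62.50).
horizontal leg: A = 135 × 24 = 3240.00, centroid at (89.50, 12.00).
ΣA = 5990.00 cm², ΣAx̄ = 320230.00 cm³, ΣAȳ = 210755.00 cm³.
x̄ = 320230.00/5990.00 = 53.46 cm; ȳ = 210755.00/5990.00 = 35.18 cm.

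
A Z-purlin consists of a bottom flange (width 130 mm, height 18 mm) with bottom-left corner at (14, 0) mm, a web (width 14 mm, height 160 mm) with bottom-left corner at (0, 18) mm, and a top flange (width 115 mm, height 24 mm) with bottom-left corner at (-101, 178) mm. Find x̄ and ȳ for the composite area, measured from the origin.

x̄ = 10.96 mm, ȳ = 104.22 mm

Part | A | x̄ᵢ | ȳᵢ | A·x̄ᵢ | A·ȳᵢ
bottom flange | 2340.00 | 79.00 | 9.00 | 184860.00 | 21060.00
web | 2240.00 | 7.00 | 98.00 | 15680.00 | 219520.00
top flange | 2760.00 | -43.50 | 190.00 | -120060.00 | 524400.00
Σ | 7340.00 |  |  | 80480.00 | 764980.00
x̄ = 80480.00 / 7340.00 = 10.96 mm
ȳ = 764980.00 / 7340.00 = 104.22 mm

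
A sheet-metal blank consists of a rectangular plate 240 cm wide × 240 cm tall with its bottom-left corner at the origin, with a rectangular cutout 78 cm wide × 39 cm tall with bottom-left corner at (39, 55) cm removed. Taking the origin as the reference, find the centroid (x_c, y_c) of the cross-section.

x_c = 122.34 cm, y_c = 122.54 cm

plate: A = 240 × 240 = 57600.00, centroid at (120.00, 120.00).
hole: A = −(78 × 39) = -3042.00, centroid at (78.00, 74.50).
ΣA = 54558.00 cm², ΣAx_c = 6674724.00 cm³, ΣAy_c = 6685371.00 cm³.
x_c = 6674724.00/54558.00 = 122.34 cm; y_c = 6685371.00/54558.00 = 122.54 cm.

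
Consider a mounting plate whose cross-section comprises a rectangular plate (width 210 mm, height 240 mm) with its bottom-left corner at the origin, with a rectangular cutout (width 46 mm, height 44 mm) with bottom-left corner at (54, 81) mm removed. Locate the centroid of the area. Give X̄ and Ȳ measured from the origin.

X̄ = 106.17 mm, Ȳ = 120.71 mm

plate: A = 210 × 240 = 50400.00, centroid at (105.00, 120.00).
hole: A = −(46 × 44) = -2024.00, centroid at (77.00, 103.00).
ΣA = 48376.00 mm²
ΣAX̄ = (50400.00)(105.00) + (-2024.00)(77.00) = 5136152.00 mm³
ΣAȲ = (50400.00)(120.00) + (-2024.00)(103.00) = 5839528.00 mm³
X̄ = 5136152.00 / 48376.00 = 106.17 mm
Ȳ = 5839528.00 / 48376.00 = 120.71 mm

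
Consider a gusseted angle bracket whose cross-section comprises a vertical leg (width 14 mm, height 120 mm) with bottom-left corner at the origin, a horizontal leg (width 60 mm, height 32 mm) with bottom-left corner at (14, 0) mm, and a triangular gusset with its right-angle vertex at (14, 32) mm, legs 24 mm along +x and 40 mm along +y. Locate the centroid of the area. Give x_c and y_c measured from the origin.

x_c = 26.18 mm, y_c = 37.57 mm

vertical leg: A = 14 × 120 = 1680.00, centroid at (7.00, 60.00).
horizontal leg: A = 60 × 32 = 1920.00, centroid at (44.00, 16.00).
gusset: A = ½·24·40 = 480.00, centroid at (22.00, 45.33).
ΣA = 4080.00 mm², ΣAx_c = 106800.00 mm³, ΣAy_c = 153280.00 mm³.
x_c = 106800.00/4080.00 = 26.18 mm; y_c = 153280.00/4080.00 = 37.57 mm.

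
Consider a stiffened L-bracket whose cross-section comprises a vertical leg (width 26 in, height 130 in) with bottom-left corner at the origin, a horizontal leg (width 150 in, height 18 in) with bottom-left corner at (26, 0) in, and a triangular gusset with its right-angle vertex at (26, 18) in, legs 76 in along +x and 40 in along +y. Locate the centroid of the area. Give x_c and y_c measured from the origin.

x_c = 51.93 in, y_c = 38.37 in

Part | A | x̄ᵢ | ȳᵢ | A·x̄ᵢ | A·ȳᵢ
vertical leg | 3380.00 | 13.00 | 65.00 | 43940.00 | 219700.00
horizontal leg | 2700.00 | 101.00 | 9.00 | 272700.00 | 24300.00
gusset | 1520.00 | 51.33 | 31.33 | 78026.67 | 47626.67
Σ | 7600.00 |  |  | 394666.67 | 291626.67
x_c = 394666.67 / 7600.00 = 51.93 in
y_c = 291626.67 / 7600.00 = 38.37 in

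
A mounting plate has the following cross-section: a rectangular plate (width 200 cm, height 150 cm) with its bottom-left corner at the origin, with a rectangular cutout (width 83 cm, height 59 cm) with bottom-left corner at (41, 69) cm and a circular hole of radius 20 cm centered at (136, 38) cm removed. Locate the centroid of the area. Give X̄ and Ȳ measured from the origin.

X̄ = 101.70 cm, Ȳ = 72.12 cm

plate: A = 200 × 150 = 30000.00, centroid at (100.00, 75.00).
hole 1: A = −(83 × 59) = -4897.00, centroid at (82.50, 98.50).
hole 2: A = −π·20² = -1256.64, centroid at (136.00, 38.00).
ΣA = 23846.36 cm², ΣAX̄ = 2425094.86 cm³, ΣAȲ = 1719893.29 cm³.
X̄ = 2425094.86/23846.36 = 101.70 cm; Ȳ = 1719893.29/23846.36 = 72.12 cm.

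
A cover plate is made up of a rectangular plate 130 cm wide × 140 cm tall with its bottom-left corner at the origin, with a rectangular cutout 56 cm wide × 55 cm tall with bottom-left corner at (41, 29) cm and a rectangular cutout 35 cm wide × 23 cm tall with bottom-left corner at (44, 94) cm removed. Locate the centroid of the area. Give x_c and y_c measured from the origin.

x_c = 64.34 cm, y_c = 70.91 cm

plate: A = 130 × 140 = 18200.00, centroid at (65.00, 70.00).
hole 1: A = −(56 × 55) = -3080.00, centroid at (69.00, 56.50).
hole 2: A = −(35 × 23) = -805.00, centroid at (61.50, 105.50).
ΣA = 14315.00 cm², ΣAx_c = 920972.50 cm³, ΣAy_c = 1015052.50 cm³.
x_c = 920972.50/14315.00 = 64.34 cm; y_c = 1015052.50/14315.00 = 70.91 cm.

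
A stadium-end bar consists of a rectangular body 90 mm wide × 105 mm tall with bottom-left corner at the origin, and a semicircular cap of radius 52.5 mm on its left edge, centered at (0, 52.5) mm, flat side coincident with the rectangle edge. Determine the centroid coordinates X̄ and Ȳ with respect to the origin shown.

rectangular body: A = 90 × 105 = 9450.00, centroid at (45.00, 52.50).
semicircular end: A = ½π·52.5² = 4329.51, centroid at (-22.28, 52.50).
ΣA = 13779.51 mm², ΣAX̄ = 328781.25 mm³, ΣAȲ = 723424.14 mm³.
X̄ = 328781.25/13779.51 = 23.86 mm; Ȳ = 723424.14/13779.51 = 52.50 mm.

X̄ = 23.86 mm, Ȳ = 52.50 mm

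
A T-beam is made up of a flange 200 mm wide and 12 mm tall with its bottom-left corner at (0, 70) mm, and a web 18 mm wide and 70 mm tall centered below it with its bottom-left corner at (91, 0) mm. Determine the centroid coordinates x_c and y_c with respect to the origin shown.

web: A = 18 × 70 = 1260.00, centroid at (100.00, 35.00).
flange: A = 200 × 12 = 2400.00, centroid at (100.00, 76.00).
ΣA = 3660.00 mm², ΣAx_c = 366000.00 mm³, ΣAy_c = 226500.00 mm³.
x_c = 366000.00/3660.00 = 100.00 mm; y_c = 226500.00/3660.00 = 61.89 mm.

x_c = 100.00 mm, y_c = 61.89 mm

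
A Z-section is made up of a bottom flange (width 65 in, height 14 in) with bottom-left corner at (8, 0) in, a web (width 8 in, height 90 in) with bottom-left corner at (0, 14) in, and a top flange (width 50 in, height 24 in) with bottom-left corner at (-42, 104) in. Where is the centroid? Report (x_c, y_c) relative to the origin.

bottom flange: A = 65 × 14 = 910.00, centroid at (40.50, 7.00).
web: A = 8 × 90 = 720.00, centroid at (4.00, 59.00).
top flange: A = 50 × 24 = 1200.00, centroid at (-17.00, 116.00).
ΣA = 2830.00 in², ΣAx_c = 19335.00 in³, ΣAy_c = 188050.00 in³.
x_c = 19335.00/2830.00 = 6.83 in; y_c = 188050.00/2830.00 = 66.45 in.

x_c = 6.83 in, y_c = 66.45 in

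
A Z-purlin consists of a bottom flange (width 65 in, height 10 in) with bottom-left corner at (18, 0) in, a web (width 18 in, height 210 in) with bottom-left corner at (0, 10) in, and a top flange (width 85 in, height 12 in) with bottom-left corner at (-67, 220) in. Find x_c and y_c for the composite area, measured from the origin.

bottom flange: A = 65 × 10 = 650.00, centroid at (50.50, 5.00).
web: A = 18 × 210 = 3780.00, centroid at (9.00, 115.00).
top flange: A = 85 × 12 = 1020.00, centroid at (-24.50, 226.00).
ΣA = 5450.00 in², ΣAx_c = 41855.00 in³, ΣAy_c = 668470.00 in³.
x_c = 41855.00/5450.00 = 7.68 in; y_c = 668470.00/5450.00 = 122.66 in.

x_c = 7.68 in, y_c = 122.66 in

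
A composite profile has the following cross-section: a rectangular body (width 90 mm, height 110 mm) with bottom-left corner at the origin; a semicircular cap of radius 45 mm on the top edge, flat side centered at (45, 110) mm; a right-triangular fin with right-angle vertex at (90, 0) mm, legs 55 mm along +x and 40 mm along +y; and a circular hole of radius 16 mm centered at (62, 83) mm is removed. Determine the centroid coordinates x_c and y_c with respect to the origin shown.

Part | A | x̄ᵢ | ȳᵢ | A·x̄ᵢ | A·ȳᵢ
rectangular body | 9900.00 | 45.00 | 55.00 | 445500.00 | 544500.00
semicircular top | 3180.86 | 45.00 | 129.10 | 143138.82 | 410644.88
triangular fin | 1100.00 | 108.33 | 13.33 | 119166.67 | 14666.67
hole | -804.25 | 62.00 | 83.00 | -49863.36 | -66752.56
Σ | 13376.61 |  |  | 657942.12 | 903058.99
x_c = 657942.12 / 13376.61 = 49.19 mm
y_c = 903058.99 / 13376.61 = 67.51 mm

x_c = 49.19 mm, y_c = 67.51 mm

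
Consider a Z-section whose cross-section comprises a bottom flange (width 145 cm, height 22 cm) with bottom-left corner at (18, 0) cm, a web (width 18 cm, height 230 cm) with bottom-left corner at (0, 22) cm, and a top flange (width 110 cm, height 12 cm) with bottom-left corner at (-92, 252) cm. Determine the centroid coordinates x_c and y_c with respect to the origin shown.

x_c = 32.04 cm, y_c = 109.00 cm

bottom flange: A = 145 × 22 = 3190.00, centroid at (90.50, 11.00).
web: A = 18 × 230 = 4140.00, centroid at (9.00, 137.00).
top flange: A = 110 × 12 = 1320.00, centroid at (-37.00, 258.00).
ΣA = 8650.00 cm²
ΣAx_c = (3190.00)(90.50) + (4140.00)(9.00) + (1320.00)(-37.00) = 277115.00 cm³
ΣAy_c = (3190.00)(11.00) + (4140.00)(137.00) + (1320.00)(258.00) = 942830.00 cm³
x_c = 277115.00 / 8650.00 = 32.04 cm
y_c = 942830.00 / 8650.00 = 109.00 cm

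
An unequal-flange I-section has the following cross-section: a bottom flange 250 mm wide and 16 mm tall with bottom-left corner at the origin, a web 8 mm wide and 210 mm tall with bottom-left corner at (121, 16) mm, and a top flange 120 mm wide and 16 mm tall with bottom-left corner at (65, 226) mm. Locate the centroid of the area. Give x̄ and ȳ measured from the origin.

x̄ = 125.00 mm, ȳ = 90.07 mm

Part | A | x̄ᵢ | ȳᵢ | A·x̄ᵢ | A·ȳᵢ
bottom flange | 4000.00 | 125.00 | 8.00 | 500000.00 | 32000.00
web | 1680.00 | 125.00 | 121.00 | 210000.00 | 203280.00
top flange | 1920.00 | 125.00 | 234.00 | 240000.00 | 449280.00
Σ | 7600.00 |  |  | 950000.00 | 684560.00
x̄ = 950000.00 / 7600.00 = 125.00 mm
ȳ = 684560.00 / 7600.00 = 90.07 mm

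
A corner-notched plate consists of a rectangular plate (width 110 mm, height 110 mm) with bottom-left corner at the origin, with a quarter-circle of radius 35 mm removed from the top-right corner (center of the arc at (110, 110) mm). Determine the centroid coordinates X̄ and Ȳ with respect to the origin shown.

X̄ = 51.53 mm, Ȳ = 51.53 mm

plate: A = 110 × 110 = 12100.00, centroid at (55.00, 55.00).
removed quarter-circle: A = −¼π·35² = -962.11, centroid at (95.15, 95.15).
ΣA = 11137.89 mm²
ΣAX̄ = (12100.00)(55.00) + (-962.11)(95.15) = 573959.26 mm³
ΣAȲ = (12100.00)(55.00) + (-962.11)(95.15) = 573959.26 mm³
X̄ = 573959.26 / 11137.89 = 51.53 mm
Ȳ = 573959.26 / 11137.89 = 51.53 mm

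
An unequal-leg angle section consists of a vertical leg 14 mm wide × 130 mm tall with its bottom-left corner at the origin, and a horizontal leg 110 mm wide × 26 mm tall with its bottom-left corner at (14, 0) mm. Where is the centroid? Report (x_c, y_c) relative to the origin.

vertical leg: A = 14 × 130 = 1820.00, centroid at (7.00, 65.00).
horizontal leg: A = 110 × 26 = 2860.00, centroid at (69.00, 13.00).
ΣA = 4680.00 mm², ΣAx_c = 210080.00 mm³, ΣAy_c = 155480.00 mm³.
x_c = 210080.00/4680.00 = 44.89 mm; y_c = 155480.00/4680.00 = 33.22 mm.

x_c = 44.89 mm, y_c = 33.22 mm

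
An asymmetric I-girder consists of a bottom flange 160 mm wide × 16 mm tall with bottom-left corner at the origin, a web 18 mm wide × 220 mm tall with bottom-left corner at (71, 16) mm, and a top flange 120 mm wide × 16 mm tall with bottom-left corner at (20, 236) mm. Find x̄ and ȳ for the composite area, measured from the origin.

bottom flange: A = 160 × 16 = 2560.00, centroid at (80.00, 8.00).
web: A = 18 × 220 = 3960.00, centroid at (80.00, 126.00).
top flange: A = 120 × 16 = 1920.00, centroid at (80.00, 244.00).
ΣA = 8440.00 mm²
ΣAx̄ = (2560.00)(80.00) + (3960.00)(80.00) + (1920.00)(80.00) = 675200.00 mm³
ΣAȳ = (2560.00)(8.00) + (3960.00)(126.00) + (1920.00)(244.00) = 987920.00 mm³
x̄ = 675200.00 / 8440.00 = 80.00 mm
ȳ = 987920.00 / 8440.00 = 117.05 mm

x̄ = 80.00 mm, ȳ = 117.05 mm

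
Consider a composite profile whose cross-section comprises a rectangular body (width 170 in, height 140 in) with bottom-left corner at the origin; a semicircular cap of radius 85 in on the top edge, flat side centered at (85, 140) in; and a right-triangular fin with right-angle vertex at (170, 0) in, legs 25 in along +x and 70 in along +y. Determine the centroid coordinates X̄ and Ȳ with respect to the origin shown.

rectangular body: A = 170 × 140 = 23800.00, centroid at (85.00, 70.00).
semicircular top: A = ½π·85² = 11349.00, centroid at (85.00, 176.08).
triangular fin: A = ½·25·70 = 875.00, centroid at (178.33, 23.33).
ΣA = 36024.00 in², ΣAX̄ = 3143706.96 in³, ΣAȲ = 3684693.82 in³.
X̄ = 3143706.96/36024.00 = 87.27 in; Ȳ = 3684693.82/36024.00 = 102.28 in.

X̄ = 87.27 in, Ȳ = 102.28 in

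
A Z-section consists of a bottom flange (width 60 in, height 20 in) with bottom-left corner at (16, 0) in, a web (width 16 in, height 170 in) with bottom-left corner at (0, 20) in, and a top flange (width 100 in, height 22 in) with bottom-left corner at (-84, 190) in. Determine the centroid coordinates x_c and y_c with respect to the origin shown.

x_c = 0.35 in, y_c = 120.88 in

Part | A | x̄ᵢ | ȳᵢ | A·x̄ᵢ | A·ȳᵢ
bottom flange | 1200.00 | 46.00 | 10.00 | 55200.00 | 12000.00
web | 2720.00 | 8.00 | 105.00 | 21760.00 | 285600.00
top flange | 2200.00 | -34.00 | 201.00 | -74800.00 | 442200.00
Σ | 6120.00 |  |  | 2160.00 | 739800.00
x_c = 2160.00 / 6120.00 = 0.35 in
y_c = 739800.00 / 6120.00 = 120.88 in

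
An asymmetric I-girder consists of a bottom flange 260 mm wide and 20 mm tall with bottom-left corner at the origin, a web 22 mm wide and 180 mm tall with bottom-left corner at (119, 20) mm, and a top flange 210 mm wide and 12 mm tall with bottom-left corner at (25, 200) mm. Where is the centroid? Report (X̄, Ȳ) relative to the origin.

Part | A | x̄ᵢ | ȳᵢ | A·x̄ᵢ | A·ȳᵢ
bottom flange | 5200.00 | 130.00 | 10.00 | 676000.00 | 52000.00
web | 3960.00 | 130.00 | 110.00 | 514800.00 | 435600.00
top flange | 2520.00 | 130.00 | 206.00 | 327600.00 | 519120.00
Σ | 11680.00 |  |  | 1518400.00 | 1006720.00
X̄ = 1518400.00 / 11680.00 = 130.00 mm
Ȳ = 1006720.00 / 11680.00 = 86.19 mm

X̄ = 130.00 mm, Ȳ = 86.19 mm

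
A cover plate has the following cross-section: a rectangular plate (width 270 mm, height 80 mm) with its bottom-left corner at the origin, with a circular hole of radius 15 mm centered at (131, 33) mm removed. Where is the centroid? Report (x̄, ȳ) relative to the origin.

plate: A = 270 × 80 = 21600.00, centroid at (135.00, 40.00).
hole: A = −π·15² = -706.86, centroid at (131.00, 33.00).
ΣA = 20893.14 mm², ΣAx̄ = 2823401.56 mm³, ΣAȳ = 840673.67 mm³.
x̄ = 2823401.56/20893.14 = 135.14 mm; ȳ = 840673.67/20893.14 = 40.24 mm.

x̄ = 135.14 mm, ȳ = 40.24 mm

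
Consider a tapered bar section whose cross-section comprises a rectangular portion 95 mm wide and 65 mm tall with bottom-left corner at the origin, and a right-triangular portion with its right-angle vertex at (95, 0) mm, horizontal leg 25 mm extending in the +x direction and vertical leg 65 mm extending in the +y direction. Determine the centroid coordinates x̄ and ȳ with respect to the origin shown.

rectangular portion: A = 95 × 65 = 6175.00, centroid at (47.50, 32.50).
triangular portion: A = ½·25·65 = 812.50, centroid at (103.33, 21.67).
ΣA = 6987.50 mm², ΣAx̄ = 377270.83 mm³, ΣAȳ = 218291.67 mm³.
x̄ = 377270.83/6987.50 = 53.99 mm; ȳ = 218291.67/6987.50 = 31.24 mm.

x̄ = 53.99 mm, ȳ = 31.24 mm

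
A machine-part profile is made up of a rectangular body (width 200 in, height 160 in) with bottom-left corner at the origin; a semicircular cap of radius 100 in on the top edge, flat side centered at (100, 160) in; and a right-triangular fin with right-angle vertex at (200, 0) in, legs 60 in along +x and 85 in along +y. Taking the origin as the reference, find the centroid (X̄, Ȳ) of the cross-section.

X̄ = 106.09 in, Ȳ = 115.65 in

rectangular body: A = 200 × 160 = 32000.00, centroid at (100.00, 80.00).
semicircular top: A = ½π·100² = 15707.96, centroid at (100.00, 202.44).
triangular fin: A = ½·60·85 = 2550.00, centroid at (220.00, 28.33).
ΣA = 50257.96 in²
ΣAX̄ = (32000.00)(100.00) + (15707.96)(100.00) + (2550.00)(220.00) = 5331796.33 in³
ΣAȲ = (32000.00)(80.00) + (15707.96)(202.44) + (2550.00)(28.33) = 5812190.79 in³
X̄ = 5331796.33 / 50257.96 = 106.09 in
Ȳ = 5812190.79 / 50257.96 = 115.65 in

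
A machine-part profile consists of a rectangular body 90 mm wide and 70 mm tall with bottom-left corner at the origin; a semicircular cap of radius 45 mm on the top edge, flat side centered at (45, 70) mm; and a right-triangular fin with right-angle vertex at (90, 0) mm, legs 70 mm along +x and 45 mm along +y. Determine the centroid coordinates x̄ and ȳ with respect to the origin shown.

Part | A | x̄ᵢ | ȳᵢ | A·x̄ᵢ | A·ȳᵢ
rectangular body | 6300.00 | 45.00 | 35.00 | 283500.00 | 220500.00
semicircular top | 3180.86 | 45.00 | 89.10 | 143138.82 | 283410.38
triangular fin | 1575.00 | 113.33 | 15.00 | 178500.00 | 23625.00
Σ | 11055.86 |  |  | 605138.82 | 527535.38
x̄ = 605138.82 / 11055.86 = 54.73 mm
ȳ = 527535.38 / 11055.86 = 47.72 mm

x̄ = 54.73 mm, ȳ = 47.72 mm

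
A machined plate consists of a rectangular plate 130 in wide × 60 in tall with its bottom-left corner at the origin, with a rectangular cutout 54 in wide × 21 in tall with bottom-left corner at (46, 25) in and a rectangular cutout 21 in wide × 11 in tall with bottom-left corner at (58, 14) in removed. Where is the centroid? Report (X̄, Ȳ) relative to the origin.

X̄ = 63.46 in, Ȳ = 29.41 in

plate: A = 130 × 60 = 7800.00, centroid at (65.00, 30.00).
hole 1: A = −(54 × 21) = -1134.00, centroid at (73.00, 35.50).
hole 2: A = −(21 × 11) = -231.00, centroid at (68.50, 19.50).
ΣA = 6435.00 in²
ΣAX̄ = (7800.00)(65.00) + (-1134.00)(73.00) + (-231.00)(68.50) = 408394.50 in³
ΣAȲ = (7800.00)(30.00) + (-1134.00)(35.50) + (-231.00)(19.50) = 189238.50 in³
X̄ = 408394.50 / 6435.00 = 63.46 in
Ȳ = 189238.50 / 6435.00 = 29.41 in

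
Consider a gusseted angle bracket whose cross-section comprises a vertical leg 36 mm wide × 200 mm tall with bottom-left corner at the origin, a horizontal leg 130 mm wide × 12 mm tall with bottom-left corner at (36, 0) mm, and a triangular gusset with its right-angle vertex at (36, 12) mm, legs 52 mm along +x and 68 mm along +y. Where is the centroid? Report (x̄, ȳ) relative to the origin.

Part | A | x̄ᵢ | ȳᵢ | A·x̄ᵢ | A·ȳᵢ
vertical leg | 7200.00 | 18.00 | 100.00 | 129600.00 | 720000.00
horizontal leg | 1560.00 | 101.00 | 6.00 | 157560.00 | 9360.00
gusset | 1768.00 | 53.33 | 34.67 | 94293.33 | 61290.67
Σ | 10528.00 |  |  | 381453.33 | 790650.67
x̄ = 381453.33 / 10528.00 = 36.23 mm
ȳ = 790650.67 / 10528.00 = 75.10 mm

x̄ = 36.23 mm, ȳ = 75.10 mm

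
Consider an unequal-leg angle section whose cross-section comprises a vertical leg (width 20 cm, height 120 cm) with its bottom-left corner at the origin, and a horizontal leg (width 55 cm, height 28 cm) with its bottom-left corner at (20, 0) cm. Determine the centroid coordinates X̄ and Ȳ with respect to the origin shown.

X̄ = 24.66 cm, Ȳ = 42.02 cm

vertical leg: A = 20 × 120 = 2400.00, centroid at (10.00, 60.00).
horizontal leg: A = 55 × 28 = 1540.00, centroid at (47.50, 14.00).
ΣA = 3940.00 cm²
ΣAX̄ = (2400.00)(10.00) + (1540.00)(47.50) = 97150.00 cm³
ΣAȲ = (2400.00)(60.00) + (1540.00)(14.00) = 165560.00 cm³
X̄ = 97150.00 / 3940.00 = 24.66 cm
Ȳ = 165560.00 / 3940.00 = 42.02 cm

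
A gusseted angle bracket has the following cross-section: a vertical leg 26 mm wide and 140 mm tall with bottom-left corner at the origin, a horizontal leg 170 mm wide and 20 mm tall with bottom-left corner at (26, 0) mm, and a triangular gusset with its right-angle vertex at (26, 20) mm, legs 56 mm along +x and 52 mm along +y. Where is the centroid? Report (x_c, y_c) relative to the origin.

x_c = 57.65 mm, y_c = 40.39 mm

vertical leg: A = 26 × 140 = 3640.00, centroid at (13.00, 70.00).
horizontal leg: A = 170 × 20 = 3400.00, centroid at (111.00, 10.00).
gusset: A = ½·56·52 = 1456.00, centroid at (44.67, 37.33).
ΣA = 8496.00 mm²
ΣAx_c = (3640.00)(13.00) + (3400.00)(111.00) + (1456.00)(44.67) = 489754.67 mm³
ΣAy_c = (3640.00)(70.00) + (3400.00)(10.00) + (1456.00)(37.33) = 343157.33 mm³
x_c = 489754.67 / 8496.00 = 57.65 mm
y_c = 343157.33 / 8496.00 = 40.39 mm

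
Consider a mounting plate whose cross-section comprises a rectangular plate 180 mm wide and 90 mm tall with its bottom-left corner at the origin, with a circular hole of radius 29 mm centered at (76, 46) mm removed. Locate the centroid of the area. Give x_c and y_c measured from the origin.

x_c = 92.73 mm, y_c = 44.81 mm

plate: A = 180 × 90 = 16200.00, centroid at (90.00, 45.00).
hole: A = −π·29² = -2642.08, centroid at (76.00, 46.00).
ΣA = 13557.92 mm², ΣAx_c = 1257201.96 mm³, ΣAy_c = 607464.35 mm³.
x_c = 1257201.96/13557.92 = 92.73 mm; y_c = 607464.35/13557.92 = 44.81 mm.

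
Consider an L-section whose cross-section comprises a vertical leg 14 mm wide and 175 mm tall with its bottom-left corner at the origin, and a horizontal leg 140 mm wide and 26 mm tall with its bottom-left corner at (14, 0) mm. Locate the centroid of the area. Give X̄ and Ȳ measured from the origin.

vertical leg: A = 14 × 175 = 2450.00, centroid at (7.00, 87.50).
horizontal leg: A = 140 × 26 = 3640.00, centroid at (84.00, 13.00).
ΣA = 6090.00 mm²
ΣAX̄ = (2450.00)(7.00) + (3640.00)(84.00) = 322910.00 mm³
ΣAȲ = (2450.00)(87.50) + (3640.00)(13.00) = 261695.00 mm³
X̄ = 322910.00 / 6090.00 = 53.02 mm
Ȳ = 261695.00 / 6090.00 = 42.97 mm

X̄ = 53.02 mm, Ȳ = 42.97 mm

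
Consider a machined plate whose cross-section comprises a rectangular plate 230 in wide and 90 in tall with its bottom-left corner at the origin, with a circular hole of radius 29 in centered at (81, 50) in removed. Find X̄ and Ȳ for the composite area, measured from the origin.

X̄ = 119.97 in, Ȳ = 44.27 in

Part | A | x̄ᵢ | ȳᵢ | A·x̄ᵢ | A·ȳᵢ
plate | 20700.00 | 115.00 | 45.00 | 2380500.00 | 931500.00
hole | -2642.08 | 81.00 | 50.00 | -214008.43 | -132103.97
Σ | 18057.92 |  |  | 2166491.57 | 799396.03
X̄ = 2166491.57 / 18057.92 = 119.97 in
Ȳ = 799396.03 / 18057.92 = 44.27 in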